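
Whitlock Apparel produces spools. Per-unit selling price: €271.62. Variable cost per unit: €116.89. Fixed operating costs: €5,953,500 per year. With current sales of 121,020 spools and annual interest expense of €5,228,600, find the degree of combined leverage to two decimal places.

Contribution at this volume is 121,020 × €154.73 = €18,725,424.60.
Subtracting fixed costs: EBIT = €18,725,424.60 − €5,953,500 = €12,771,924.60. Interest = €5,228,600.00.
DOL = €18,725,424.60 ÷ €12,771,924.60 = 1.4661; DFL = €12,771,924.60 ÷ €7,543,324.60 = 1.6931.
DCL = DOL × DFL = 1.4661 × 1.6931 = 2.4823.

2.48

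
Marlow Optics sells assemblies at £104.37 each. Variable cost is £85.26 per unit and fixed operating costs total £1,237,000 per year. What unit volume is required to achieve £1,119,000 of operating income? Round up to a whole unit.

Contribution margin per unit = £104.37 − £85.26 = £19.11.
Units = (FC + target) / CM = (£1,237,000 + £1,119,000) / £19.11 = 123,286.24, so 123,287 assemblies.

123,287 assemblies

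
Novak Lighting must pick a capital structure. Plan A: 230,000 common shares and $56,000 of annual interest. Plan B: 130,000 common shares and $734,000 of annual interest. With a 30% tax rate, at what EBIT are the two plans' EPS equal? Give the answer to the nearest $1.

At indifference, (EBIT − 56,000)(1 − t)/230,000 = (EBIT − 734,000)(1 − t)/130,000.
The (1 − t) factor cancels: (EBIT − 56,000) × 130,000 = (EBIT − 734,000) × 230,000.
Solving, EBIT = (734,000·230,000 − 56,000·130,000) / (230,000 − 130,000) = 161,540,000,000 / 100,000 = 1,615,400.00.

$1,615,400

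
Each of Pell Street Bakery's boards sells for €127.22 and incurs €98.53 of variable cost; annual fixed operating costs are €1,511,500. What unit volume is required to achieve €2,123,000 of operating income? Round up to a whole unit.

126,682 boards

Contribution margin per unit = €127.22 − €98.53 = €28.69.
Required volume = (fixed costs + target profit) ÷ CM = (€1,511,500 + €2,123,000) ÷ €28.69 = 126,681.77, so 126,682 boards.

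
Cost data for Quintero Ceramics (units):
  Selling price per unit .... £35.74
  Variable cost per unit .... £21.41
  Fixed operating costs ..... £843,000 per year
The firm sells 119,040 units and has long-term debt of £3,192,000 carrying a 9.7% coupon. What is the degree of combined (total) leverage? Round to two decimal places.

Contribution at this volume is 119,040 × £14.33 = £1,705,843.20.
EBIT = £1,705,843.20 − £843,000 = £862,843.20. Interest = £309,624.00.
DOL = £1,705,843.20 ÷ £862,843.20 = 1.9770; DFL = £862,843.20 ÷ £553,219.20 = 1.5597.
Combined leverage = 1.9770 × 1.5597 = 3.0835.

3.08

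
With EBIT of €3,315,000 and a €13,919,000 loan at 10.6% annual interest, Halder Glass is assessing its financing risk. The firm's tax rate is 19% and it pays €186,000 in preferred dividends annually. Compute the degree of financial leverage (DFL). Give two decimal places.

Interest = €1,475,414.00.
Pre-tax preferred-dividend burden = €186,000 ÷ (1 − 0.19) = €229,629.63.
DFL = EBIT ÷ [EBIT − I − D_p/(1−t)] = €3,315,000 ÷ [€3,315,000 − €1,475,414.00 − €229,629.63] = €3,315,000 ÷ €1,609,956.37 = 2.0591.

2.06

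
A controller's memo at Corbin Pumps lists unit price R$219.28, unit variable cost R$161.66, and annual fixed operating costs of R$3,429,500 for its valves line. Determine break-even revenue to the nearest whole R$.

R$13,051,384

Contribution margin per unit = R$219.28 − R$161.66 = R$57.62, a CM ratio of R$57.62 ÷ R$219.28 = 0.2628.
Break-even revenue = fixed costs × price ÷ CM = R$3,429,500 × R$219.28 ÷ R$57.62 = R$13,051,384.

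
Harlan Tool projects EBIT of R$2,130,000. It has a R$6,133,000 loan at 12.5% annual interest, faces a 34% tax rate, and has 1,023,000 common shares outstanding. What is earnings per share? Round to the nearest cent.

Pre-tax income = R$2,130,000 − R$766,625.00 = R$1,363,375.00.
After tax at 34%: net income = R$1,363,375.00 × 0.66 = R$899,827.50.
EPS = R$899,827.50 ÷ 1,023,000 = R$0.88.

R$0.88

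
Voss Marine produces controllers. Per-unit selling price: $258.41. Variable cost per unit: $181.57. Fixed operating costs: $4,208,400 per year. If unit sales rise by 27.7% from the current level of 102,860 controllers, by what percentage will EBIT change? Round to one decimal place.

At 102,860 units, contribution = 102,860 × $76.84 = $7,903,762.40.
EBIT = $7,903,762.40 − $4,208,400 = $3,695,362.40.
Degree of operating leverage = $7,903,762.40 / $3,695,362.40 = 2.1388.
So EBIT moves 2.1388 × (+27.7%) = +59.2%.

+59.2%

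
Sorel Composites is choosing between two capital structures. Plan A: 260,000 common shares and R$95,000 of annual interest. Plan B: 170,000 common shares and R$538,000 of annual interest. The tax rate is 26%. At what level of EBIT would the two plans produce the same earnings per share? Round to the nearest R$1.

R$1,374,778

Set EPS_A = EPS_B: (EBIT − R$95,000)(1 − 0.26) ÷ 260,000 = (EBIT − R$538,000)(1 − 0.26) ÷ 170,000.
Cancelling (1 − t) and cross-multiplying: 170,000·(EBIT − 95,000) = 260,000·(EBIT − 538,000).
Solving, EBIT = (538,000·260,000 − 95,000·170,000) / (260,000 − 170,000) = 123,730,000,000 / 90,000 = 1,374,777.78.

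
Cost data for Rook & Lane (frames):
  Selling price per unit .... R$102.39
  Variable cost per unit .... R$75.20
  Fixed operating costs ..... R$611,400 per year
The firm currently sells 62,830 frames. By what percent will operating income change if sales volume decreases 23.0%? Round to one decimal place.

Total contribution margin = 62,830 × R$27.19 = R$1,708,347.70.
Operating income = contribution − fixed costs = R$1,708,347.70 − R$611,400 = R$1,096,947.70.
Degree of operating leverage = R$1,708,347.70 / R$1,096,947.70 = 1.5574.
Operating income changes by 1.5574 × -23.0% = -35.8%.

-35.8%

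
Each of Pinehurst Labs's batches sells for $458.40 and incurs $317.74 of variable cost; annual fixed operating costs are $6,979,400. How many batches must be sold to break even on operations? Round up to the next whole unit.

49,619 batches

Unit CM = price − variable cost = $458.40 − $317.74 = $140.66.
Break-even Q = $6,979,400 / $140.66 = 49,618.94 → 49,619 batches.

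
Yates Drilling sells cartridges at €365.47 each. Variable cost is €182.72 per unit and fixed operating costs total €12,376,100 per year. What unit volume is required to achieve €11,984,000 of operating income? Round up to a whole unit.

133,298 cartridges

Unit CM = price − variable cost = €365.47 − €182.72 = €182.75.
Need Q such that Q × €182.75 − €12,376,100 = €11,984,000, i.e. Q = €24,360,100 / €182.75 = 133,297.40 → 133,298.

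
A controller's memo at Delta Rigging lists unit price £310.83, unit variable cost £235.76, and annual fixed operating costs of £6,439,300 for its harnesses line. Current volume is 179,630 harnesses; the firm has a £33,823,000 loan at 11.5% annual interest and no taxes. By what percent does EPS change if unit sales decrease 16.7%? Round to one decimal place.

At 179,630 units, contribution = 179,630 × £75.07 = £13,484,824.10.
EBIT = £13,484,824.10 − £6,439,300 = £7,045,524.10.
Interest = £3,889,645.00, so EBIT − I = £3,155,879.10.
Degree of combined leverage = contribution ÷ (EBIT − I) = £13,484,824.10 ÷ £3,155,879.10 = 4.2729.
%ΔEPS = DCL × %ΔSales = 4.2729 × -16.7% = -71.4%.

-71.4%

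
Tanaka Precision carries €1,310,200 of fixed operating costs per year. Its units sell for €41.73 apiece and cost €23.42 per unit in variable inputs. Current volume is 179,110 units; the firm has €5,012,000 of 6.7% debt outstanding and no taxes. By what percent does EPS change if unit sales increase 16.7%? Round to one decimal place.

Total contribution margin = 179,110 × €18.31 = €3,279,504.10.
EBIT = €3,279,504.10 − €1,310,200 = €1,969,304.10.
Interest = €335,804.00, so EBIT − I = €1,633,500.10.
Degree of combined leverage = contribution ÷ (EBIT − I) = €3,279,504.10 ÷ €1,633,500.10 = 2.0077.
%ΔEPS = DCL × %ΔSales = 2.0077 × +16.7% = +33.5%.

+33.5%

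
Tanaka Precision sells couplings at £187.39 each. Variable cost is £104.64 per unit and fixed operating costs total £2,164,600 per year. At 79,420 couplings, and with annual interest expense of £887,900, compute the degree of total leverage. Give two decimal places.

Total contribution margin = 79,420 × £82.75 = £6,572,005.00.
Operating income = contribution − fixed costs = £6,572,005.00 − £2,164,600 = £4,407,405.00. Interest = £887,900.00, so EBIT − I = £3,519,505.00.
Degree of total leverage = total CM / (EBIT − interest) = £6,572,005.00 / £3,519,505.00 = 1.8673.

1.87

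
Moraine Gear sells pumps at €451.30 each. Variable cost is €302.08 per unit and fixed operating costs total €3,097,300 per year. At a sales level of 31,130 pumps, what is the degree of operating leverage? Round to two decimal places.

3.00

Total contribution margin = 31,130 × €149.22 = €4,645,218.60.
Subtracting fixed costs: EBIT = €4,645,218.60 − €3,097,300 = €1,547,918.60.
So DOL = total CM / EBIT = €4,645,218.60 / €1,547,918.60 = 3.0009.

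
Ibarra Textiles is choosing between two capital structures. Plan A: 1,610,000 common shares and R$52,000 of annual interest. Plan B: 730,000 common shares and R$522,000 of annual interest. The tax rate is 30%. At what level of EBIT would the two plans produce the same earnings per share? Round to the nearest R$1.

Set EPS_A = EPS_B: (EBIT − R$52,000)(1 − 0.30) ÷ 1,610,000 = (EBIT − R$522,000)(1 − 0.30) ÷ 730,000.
The (1 − t) factor cancels: (EBIT − 52,000) × 730,000 = (EBIT − 522,000) × 1,610,000.
Solving, EBIT = (522,000·1,610,000 − 52,000·730,000) / (1,610,000 − 730,000) = 802,460,000,000 / 880,000 = 911,886.36.

R$911,886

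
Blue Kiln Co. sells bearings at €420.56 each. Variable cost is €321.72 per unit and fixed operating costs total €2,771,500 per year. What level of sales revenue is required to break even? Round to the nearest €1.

CM per unit = €420.56 − €321.72 = €98.84; CM ratio = €98.84 / €420.56 = 0.2350.
Break-even revenue = fixed costs × price ÷ CM = €2,771,500 × €420.56 ÷ €98.84 = €11,792,615.

€11,792,615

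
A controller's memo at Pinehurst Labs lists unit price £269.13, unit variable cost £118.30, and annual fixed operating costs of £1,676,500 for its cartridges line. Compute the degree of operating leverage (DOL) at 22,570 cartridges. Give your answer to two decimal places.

Contribution at this volume is 22,570 × £150.83 = £3,404,233.10.
Operating income = contribution − fixed costs = £3,404,233.10 − £1,676,500 = £1,727,733.10.
Degree of operating leverage = £3,404,233.10 / £1,727,733.10 = 1.9703.

1.97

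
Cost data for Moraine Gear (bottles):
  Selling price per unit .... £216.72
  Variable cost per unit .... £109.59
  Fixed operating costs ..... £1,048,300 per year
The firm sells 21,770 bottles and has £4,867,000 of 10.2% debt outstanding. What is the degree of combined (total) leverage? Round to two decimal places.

Total contribution margin = 21,770 × £107.13 = £2,332,220.10.
EBIT = £2,332,220.10 − £1,048,300 = £1,283,920.10. Interest = £496,434.00.
DOL = £2,332,220.10 ÷ £1,283,920.10 = 1.8165; DFL = £1,283,920.10 ÷ £787,486.10 = 1.6304.
DCL = DOL × DFL = 1.8165 × 1.6304 = 2.9616.

2.96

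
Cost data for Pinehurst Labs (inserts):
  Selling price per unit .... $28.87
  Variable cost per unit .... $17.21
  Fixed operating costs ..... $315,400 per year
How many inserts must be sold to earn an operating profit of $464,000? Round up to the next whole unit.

Contribution margin per unit = $28.87 − $17.21 = $11.66.
Need Q such that Q × $11.66 − $315,400 = $464,000, i.e. Q = $779,400 / $11.66 = 66,843.91 → 66,844.

66,844 inserts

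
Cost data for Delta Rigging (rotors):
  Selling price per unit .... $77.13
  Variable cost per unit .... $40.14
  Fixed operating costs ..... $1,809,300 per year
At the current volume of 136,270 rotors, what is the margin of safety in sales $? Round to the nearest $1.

Unit CM = price − variable cost = $77.13 − $40.14 = $36.99. Break-even units = $1,809,300 ÷ $36.99 = 48,913.22; break-even revenue = 48,913.22 × $77.13 = $3,772,676.64.
Current sales = 136,270 × $77.13 = $10,510,505.10.
Margin of safety = $10,510,505.10 − $3,772,676.64 = $6,737,828.

$6,737,828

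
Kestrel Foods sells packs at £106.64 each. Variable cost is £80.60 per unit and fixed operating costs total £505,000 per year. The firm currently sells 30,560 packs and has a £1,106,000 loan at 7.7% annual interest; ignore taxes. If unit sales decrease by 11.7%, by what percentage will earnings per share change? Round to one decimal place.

-45.3%

At 30,560 units, contribution = 30,560 × £26.04 = £795,782.40.
Subtracting fixed costs: EBIT = £795,782.40 − £505,000 = £290,782.40.
Interest = £85,162.00, so EBIT − I = £205,620.40.
DCL = total CM / (EBIT − I) = £795,782.40 / £205,620.40 = 3.8702.
%ΔEPS = DCL × %ΔSales = 3.8702 × -11.7% = -45.3%.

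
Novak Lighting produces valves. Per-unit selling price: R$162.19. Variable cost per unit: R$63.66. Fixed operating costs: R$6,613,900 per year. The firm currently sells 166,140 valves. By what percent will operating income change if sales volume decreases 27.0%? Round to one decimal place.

At 166,140 units, contribution = 166,140 × R$98.53 = R$16,369,774.20.
Operating income = contribution − fixed costs = R$16,369,774.20 − R$6,613,900 = R$9,755,874.20.
Degree of operating leverage = R$16,369,774.20 / R$9,755,874.20 = 1.6779.
Operating income changes by 1.6779 × -27.0% = -45.3%.

-45.3%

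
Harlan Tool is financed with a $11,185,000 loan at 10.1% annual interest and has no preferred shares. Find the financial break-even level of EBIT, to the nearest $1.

$1,129,685

Annual interest = 10.1% × $11,185,000 = $1,129,685.00.
Without preferred stock the financial break-even is simply EBIT = interest = $1,129,685.00.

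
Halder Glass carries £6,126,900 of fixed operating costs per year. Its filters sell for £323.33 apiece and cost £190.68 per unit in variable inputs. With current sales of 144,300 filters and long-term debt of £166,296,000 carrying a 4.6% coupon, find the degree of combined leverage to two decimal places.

Total contribution margin = 144,300 × £132.65 = £19,141,395.00.
Operating income = contribution − fixed costs = £19,141,395.00 − £6,126,900 = £13,014,495.00. Interest = £7,649,616.00.
DOL = £19,141,395.00 ÷ £13,014,495.00 = 1.4708; DFL = £13,014,495.00 ÷ £5,364,879.00 = 2.4259.
Combined leverage = 1.4708 × 2.4259 = 3.5680.

3.57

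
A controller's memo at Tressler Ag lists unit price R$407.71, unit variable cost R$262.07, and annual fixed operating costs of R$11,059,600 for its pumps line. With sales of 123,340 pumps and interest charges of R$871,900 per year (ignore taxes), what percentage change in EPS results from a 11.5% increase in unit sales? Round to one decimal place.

+34.2%

At 123,340 units, contribution = 123,340 × R$145.64 = R$17,963,237.60.
Operating income = contribution − fixed costs = R$17,963,237.60 − R$11,059,600 = R$6,903,637.60.
After interest of R$871,900.00, pre-tax earnings = R$6,031,737.60.
DCL = total CM / (EBIT − I) = R$17,963,237.60 / R$6,031,737.60 = 2.9781.
EPS therefore changes by 2.9781 × (+11.5%) = +34.2%.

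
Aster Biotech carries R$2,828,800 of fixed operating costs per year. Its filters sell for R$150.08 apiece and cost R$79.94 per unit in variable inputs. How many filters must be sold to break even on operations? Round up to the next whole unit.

Unit CM = price − variable cost = R$150.08 − R$79.94 = R$70.14.
Break-even volume = fixed costs ÷ CM per unit = R$2,828,800 ÷ R$70.14 = 40,330.77, so 40,331 filters.

40,331 filters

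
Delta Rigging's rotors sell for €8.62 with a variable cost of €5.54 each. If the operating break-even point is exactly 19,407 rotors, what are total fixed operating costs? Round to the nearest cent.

Unit CM = price − variable cost = €8.62 − €5.54 = €3.08.
Fixed costs = break-even units × CM = 19,407 × €3.08 = €59,773.56.

€59,773.56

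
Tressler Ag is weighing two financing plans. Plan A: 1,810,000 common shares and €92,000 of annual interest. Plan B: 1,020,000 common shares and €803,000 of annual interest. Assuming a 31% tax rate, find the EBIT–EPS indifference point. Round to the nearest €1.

€1,721,000

At indifference, (EBIT − 92,000)(1 − t)/1,810,000 = (EBIT − 803,000)(1 − t)/1,020,000.
The (1 − t) factor cancels: (EBIT − 92,000) × 1,020,000 = (EBIT − 803,000) × 1,810,000.
EBIT × (1,810,000 − 1,020,000) = 803,000 × 1,810,000 − 92,000 × 1,020,000 = 1,359,590,000,000, so EBIT = 1,359,590,000,000 ÷ 790,000 = 1,721,000.00.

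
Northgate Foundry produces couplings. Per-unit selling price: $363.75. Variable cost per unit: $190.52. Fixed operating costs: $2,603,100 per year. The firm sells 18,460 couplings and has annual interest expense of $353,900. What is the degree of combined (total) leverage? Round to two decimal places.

Contribution at this volume is 18,460 × $173.23 = $3,197,825.80.
Operating income = contribution − fixed costs = $3,197,825.80 − $2,603,100 = $594,725.80. Interest = $353,900.00.
DOL = $3,197,825.80 ÷ $594,725.80 = 5.3770; DFL = $594,725.80 ÷ $240,825.80 = 2.4695.
DCL = DOL × DFL = 5.3770 × 2.4695 = 13.2785.

13.28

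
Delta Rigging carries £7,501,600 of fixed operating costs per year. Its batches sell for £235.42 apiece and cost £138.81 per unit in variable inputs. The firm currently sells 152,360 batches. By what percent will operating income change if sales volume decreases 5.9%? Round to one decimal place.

At 152,360 units, contribution = 152,360 × £96.61 = £14,719,499.60.
Operating income = contribution − fixed costs = £14,719,499.60 − £7,501,600 = £7,217,899.60.
Degree of operating leverage = £14,719,499.60 / £7,217,899.60 = 2.0393.
%ΔEBIT = DOL × %ΔSales = 2.0393 × -5.9% = -12.0%.

-12.0%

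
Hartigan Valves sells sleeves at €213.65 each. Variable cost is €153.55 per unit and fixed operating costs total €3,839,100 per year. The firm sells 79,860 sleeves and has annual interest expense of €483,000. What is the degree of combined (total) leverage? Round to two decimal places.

Contribution at this volume is 79,860 × €60.10 = €4,799,586.00.
EBIT = €4,799,586.00 − €3,839,100 = €960,486.00. Interest = €483,000.00, so EBIT − I = €477,486.00.
DCL = contribution ÷ (EBIT − I) = €4,799,586.00 ÷ €477,486.00 = 10.0518.

10.05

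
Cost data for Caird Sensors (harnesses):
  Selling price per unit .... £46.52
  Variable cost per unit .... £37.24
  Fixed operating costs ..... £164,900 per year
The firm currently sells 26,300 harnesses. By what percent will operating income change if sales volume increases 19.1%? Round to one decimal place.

+58.9%

Contribution at this volume is 26,300 × £9.28 = £244,064.00.
Subtracting fixed costs: EBIT = £244,064.00 − £164,900 = £79,164.00.
Degree of operating leverage = £244,064.00 / £79,164.00 = 3.0830.
Operating income changes by 3.0830 × +19.1% = +58.9%.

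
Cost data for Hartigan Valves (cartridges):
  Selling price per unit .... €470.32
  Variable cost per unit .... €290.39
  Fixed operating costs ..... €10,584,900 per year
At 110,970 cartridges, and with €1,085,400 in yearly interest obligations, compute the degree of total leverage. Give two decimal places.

2.41

At 110,970 units, contribution = 110,970 × €179.93 = €19,966,832.10.
EBIT = €19,966,832.10 − €10,584,900 = €9,381,932.10. Interest = €1,085,400.00, so EBIT − I = €8,296,532.10.
Degree of total leverage = total CM / (EBIT − interest) = €19,966,832.10 / €8,296,532.10 = 2.4066.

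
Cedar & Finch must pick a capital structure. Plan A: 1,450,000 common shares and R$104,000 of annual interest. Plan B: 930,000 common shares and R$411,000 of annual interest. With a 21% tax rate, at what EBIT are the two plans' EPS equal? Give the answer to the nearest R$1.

Set EPS_A = EPS_B: (EBIT − R$104,000)(1 − 0.21) ÷ 1,450,000 = (EBIT − R$411,000)(1 − 0.21) ÷ 930,000.
The (1 − t) factor cancels: (EBIT − 104,000) × 930,000 = (EBIT − 411,000) × 1,450,000.
EBIT × (1,450,000 − 930,000) = 411,000 × 1,450,000 − 104,000 × 930,000 = 499,230,000,000, so EBIT = 499,230,000,000 ÷ 520,000 = 960,057.69.

R$960,058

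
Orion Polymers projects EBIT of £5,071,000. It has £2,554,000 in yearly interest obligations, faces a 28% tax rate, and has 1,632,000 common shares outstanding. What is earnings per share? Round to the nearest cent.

£1.11

Pre-tax income = £5,071,000 − £2,554,000.00 = £2,517,000.00.
After tax at 28%: net income = £2,517,000.00 × 0.72 = £1,812,240.00.
Per share: £1,812,240.00 / 1,632,000 shares = £1.11.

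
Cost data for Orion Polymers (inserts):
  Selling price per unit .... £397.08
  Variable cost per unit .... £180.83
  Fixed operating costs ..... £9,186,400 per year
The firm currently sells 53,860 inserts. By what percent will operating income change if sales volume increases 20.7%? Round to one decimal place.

+98.0%

Total contribution margin = 53,860 × £216.25 = £11,647,225.00.
Operating income = contribution − fixed costs = £11,647,225.00 − £9,186,400 = £2,460,825.00.
So DOL = total CM / EBIT = £11,647,225.00 / £2,460,825.00 = 4.7331.
So EBIT moves 4.7331 × (+20.7%) = +98.0%.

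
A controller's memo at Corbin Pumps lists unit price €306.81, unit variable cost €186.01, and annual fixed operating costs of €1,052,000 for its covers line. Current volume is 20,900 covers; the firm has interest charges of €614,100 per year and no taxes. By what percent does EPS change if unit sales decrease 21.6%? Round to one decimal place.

Total contribution margin = 20,900 × €120.80 = €2,524,720.00.
EBIT = €2,524,720.00 − €1,052,000 = €1,472,720.00.
After interest of €614,100.00, pre-tax earnings = €858,620.00.
DCL = total CM / (EBIT − I) = €2,524,720.00 / €858,620.00 = 2.9404.
EPS therefore changes by 2.9404 × (-21.6%) = -63.5%.

-63.5%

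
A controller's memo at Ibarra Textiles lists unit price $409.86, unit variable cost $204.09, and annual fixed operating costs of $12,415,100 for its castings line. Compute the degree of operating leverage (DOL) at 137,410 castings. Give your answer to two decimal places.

1.78

Contribution at this volume is 137,410 × $205.77 = $28,274,855.70.
Operating income = contribution − fixed costs = $28,274,855.70 − $12,415,100 = $15,859,755.70.
Degree of operating leverage = $28,274,855.70 / $15,859,755.70 = 1.7828.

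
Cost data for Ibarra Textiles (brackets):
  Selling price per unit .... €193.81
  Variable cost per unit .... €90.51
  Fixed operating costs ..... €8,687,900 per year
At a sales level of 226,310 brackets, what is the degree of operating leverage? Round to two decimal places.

1.59

Total contribution margin = 226,310 × €103.30 = €23,377,823.00.
Subtracting fixed costs: EBIT = €23,377,823.00 − €8,687,900 = €14,689,923.00.
So DOL = total CM / EBIT = €23,377,823.00 / €14,689,923.00 = 1.5914.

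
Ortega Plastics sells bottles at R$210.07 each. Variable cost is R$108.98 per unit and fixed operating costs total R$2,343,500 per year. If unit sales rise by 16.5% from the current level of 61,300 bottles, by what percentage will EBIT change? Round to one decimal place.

+26.5%

Total contribution margin = 61,300 × R$101.09 = R$6,196,817.00.
Subtracting fixed costs: EBIT = R$6,196,817.00 − R$2,343,500 = R$3,853,317.00.
Degree of operating leverage = R$6,196,817.00 / R$3,853,317.00 = 1.6082.
So EBIT moves 1.6082 × (+16.5%) = +26.5%.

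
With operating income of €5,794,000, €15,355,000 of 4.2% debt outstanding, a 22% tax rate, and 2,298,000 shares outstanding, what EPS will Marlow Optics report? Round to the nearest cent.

Interest = €644,910.00, so EBT = €5,794,000 − €644,910.00 = €5,149,090.00.
After tax at 22%: net income = €5,149,090.00 × 0.78 = €4,016,290.20.
Per share: €4,016,290.20 / 2,298,000 shares = €1.75.

€1.75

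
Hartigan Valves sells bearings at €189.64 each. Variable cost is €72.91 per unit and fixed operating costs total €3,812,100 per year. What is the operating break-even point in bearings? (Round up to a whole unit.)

32,658 bearings

Unit CM = price − variable cost = €189.64 − €72.91 = €116.73.
Break-even volume = fixed costs ÷ CM per unit = €3,812,100 ÷ €116.73 = 32,657.41, so 32,658 bearings.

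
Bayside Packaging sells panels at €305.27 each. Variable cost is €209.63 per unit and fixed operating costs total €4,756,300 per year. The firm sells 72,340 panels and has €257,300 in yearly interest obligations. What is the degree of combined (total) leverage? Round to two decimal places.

Contribution at this volume is 72,340 × €95.64 = €6,918,597.60.
Subtracting fixed costs: EBIT = €6,918,597.60 − €4,756,300 = €2,162,297.60. Interest = €257,300.00, so EBIT − I = €1,904,997.60.
DCL = contribution ÷ (EBIT − I) = €6,918,597.60 ÷ €1,904,997.60 = 3.6318.

3.63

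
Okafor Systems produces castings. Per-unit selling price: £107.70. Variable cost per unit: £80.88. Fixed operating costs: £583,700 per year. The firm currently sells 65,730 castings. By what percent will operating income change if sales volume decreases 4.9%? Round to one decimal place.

Contribution at this volume is 65,730 × £26.82 = £1,762,878.60.
Subtracting fixed costs: EBIT = £1,762,878.60 − £583,700 = £1,179,178.60.
DOL = contribution ÷ EBIT = £1,762,878.60 ÷ £1,179,178.60 = 1.4950.
Operating income changes by 1.4950 × -4.9% = -7.3%.

-7.3%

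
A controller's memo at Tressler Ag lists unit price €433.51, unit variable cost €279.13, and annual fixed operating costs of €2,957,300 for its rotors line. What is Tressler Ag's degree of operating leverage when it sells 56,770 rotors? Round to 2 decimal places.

1.51

Total contribution margin = 56,770 × €154.38 = €8,764,152.60.
Operating income = contribution − fixed costs = €8,764,152.60 − €2,957,300 = €5,806,852.60.
DOL = contribution ÷ EBIT = €8,764,152.60 ÷ €5,806,852.60 = 1.5093.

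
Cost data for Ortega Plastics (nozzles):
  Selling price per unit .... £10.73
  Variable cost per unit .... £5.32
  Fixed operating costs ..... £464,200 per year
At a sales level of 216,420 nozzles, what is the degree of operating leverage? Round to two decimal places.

Total contribution margin = 216,420 × £5.41 = £1,170,832.20.
Subtracting fixed costs: EBIT = £1,170,832.20 − £464,200 = £706,632.20.
So DOL = total CM / EBIT = £1,170,832.20 / £706,632.20 = 1.6569.

1.66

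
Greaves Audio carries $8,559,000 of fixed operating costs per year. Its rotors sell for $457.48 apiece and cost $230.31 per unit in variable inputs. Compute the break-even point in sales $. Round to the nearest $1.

CM per unit = $457.48 − $230.31 = $227.17; CM ratio = $227.17 / $457.48 = 0.4966.
Break-even revenue = fixed costs × price ÷ CM = $8,559,000 × $457.48 ÷ $227.17 = $17,236,305.

$17,236,305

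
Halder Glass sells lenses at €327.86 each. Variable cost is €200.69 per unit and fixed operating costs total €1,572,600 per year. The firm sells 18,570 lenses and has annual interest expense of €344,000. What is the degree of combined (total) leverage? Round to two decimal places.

5.31

Total contribution margin = 18,570 × €127.17 = €2,361,546.90.
Operating income = contribution − fixed costs = €2,361,546.90 − €1,572,600 = €788,946.90. Interest = €344,000.00.
DOL = €2,361,546.90 ÷ €788,946.90 = 2.9933; DFL = €788,946.90 ÷ €444,946.90 = 1.7731.
DCL = DOL × DFL = 2.9933 × 1.7731 = 5.3074.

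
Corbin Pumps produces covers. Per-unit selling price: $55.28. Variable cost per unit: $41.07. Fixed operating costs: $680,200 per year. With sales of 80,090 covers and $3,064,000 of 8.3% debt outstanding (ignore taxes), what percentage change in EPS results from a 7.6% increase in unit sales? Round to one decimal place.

+42.5%

At 80,090 units, contribution = 80,090 × $14.21 = $1,138,078.90.
Subtracting fixed costs: EBIT = $1,138,078.90 − $680,200 = $457,878.90.
After interest of $254,312.00, pre-tax earnings = $203,566.90.
DCL = total CM / (EBIT − I) = $1,138,078.90 / $203,566.90 = 5.5907.
EPS therefore changes by 5.5907 × (+7.6%) = +42.5%.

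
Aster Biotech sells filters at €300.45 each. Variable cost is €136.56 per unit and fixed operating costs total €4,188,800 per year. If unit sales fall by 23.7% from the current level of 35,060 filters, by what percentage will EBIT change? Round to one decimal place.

Total contribution margin = 35,060 × €163.89 = €5,745,983.40.
Operating income = contribution − fixed costs = €5,745,983.40 − €4,188,800 = €1,557,183.40.
DOL = contribution ÷ EBIT = €5,745,983.40 ÷ €1,557,183.40 = 3.6900.
So EBIT moves 3.6900 × (-23.7%) = -87.5%.

-87.5%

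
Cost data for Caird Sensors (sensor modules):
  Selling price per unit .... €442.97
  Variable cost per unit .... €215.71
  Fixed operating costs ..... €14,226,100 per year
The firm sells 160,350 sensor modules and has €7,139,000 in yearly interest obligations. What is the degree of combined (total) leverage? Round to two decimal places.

2.42

At 160,350 units, contribution = 160,350 × €227.26 = €36,441,141.00.
Operating income = contribution − fixed costs = €36,441,141.00 − €14,226,100 = €22,215,041.00. Interest = €7,139,000.00.
DOL = €36,441,141.00 ÷ €22,215,041.00 = 1.6404; DFL = €22,215,041.00 ÷ €15,076,041.00 = 1.4735.
DCL = DOL × DFL = 1.6404 × 1.4735 = 2.4171.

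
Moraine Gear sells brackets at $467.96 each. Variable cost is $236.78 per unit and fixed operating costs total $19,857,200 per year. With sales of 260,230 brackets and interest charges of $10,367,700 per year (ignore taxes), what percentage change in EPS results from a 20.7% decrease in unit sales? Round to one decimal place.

Total contribution margin = 260,230 × $231.18 = $60,159,971.40.
EBIT = $60,159,971.40 − $19,857,200 = $40,302,771.40.
After interest of $10,367,700.00, pre-tax earnings = $29,935,071.40.
Degree of combined leverage = contribution ÷ (EBIT − I) = $60,159,971.40 ÷ $29,935,071.40 = 2.0097.
EPS therefore changes by 2.0097 × (-20.7%) = -41.6%.

-41.6%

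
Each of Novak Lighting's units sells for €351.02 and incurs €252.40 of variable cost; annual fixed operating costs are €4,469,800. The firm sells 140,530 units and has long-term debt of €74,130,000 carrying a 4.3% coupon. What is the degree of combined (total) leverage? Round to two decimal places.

Contribution at this volume is 140,530 × €98.62 = €13,859,068.60.
Operating income = contribution − fixed costs = €13,859,068.60 − €4,469,800 = €9,389,268.60. Interest = €3,187,590.00.
DOL = €13,859,068.60 ÷ €9,389,268.60 = 1.4761; DFL = €9,389,268.60 ÷ €6,201,678.60 = 1.5140.
Combined leverage = 1.4761 × 1.5140 = 2.2348.

2.23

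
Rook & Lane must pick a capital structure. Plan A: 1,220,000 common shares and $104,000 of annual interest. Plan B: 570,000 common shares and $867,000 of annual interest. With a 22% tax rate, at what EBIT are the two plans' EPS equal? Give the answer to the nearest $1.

$1,536,092

Set EPS_A = EPS_B: (EBIT − $104,000)(1 − 0.22) ÷ 1,220,000 = (EBIT − $867,000)(1 − 0.22) ÷ 570,000.
Cancelling (1 − t) and cross-multiplying: 570,000·(EBIT − 104,000) = 1,220,000·(EBIT − 867,000).
Solving, EBIT = (867,000·1,220,000 − 104,000·570,000) / (1,220,000 − 570,000) = 998,460,000,000 / 650,000 = 1,536,092.31.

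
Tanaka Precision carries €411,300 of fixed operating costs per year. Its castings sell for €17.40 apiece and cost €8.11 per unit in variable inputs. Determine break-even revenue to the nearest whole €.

€770,357

Contribution margin per unit = €17.40 − €8.11 = €9.29, a CM ratio of €9.29 ÷ €17.40 = 0.5339.
Break-even revenue = fixed costs × price ÷ CM = €411,300 × €17.40 ÷ €9.29 = €770,357.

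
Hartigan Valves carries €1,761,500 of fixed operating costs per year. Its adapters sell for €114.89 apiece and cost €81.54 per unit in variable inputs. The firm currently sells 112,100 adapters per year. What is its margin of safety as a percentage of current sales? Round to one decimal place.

52.9%

Unit CM = price − variable cost = €114.89 − €81.54 = €33.35. Break-even units = €1,761,500 ÷ €33.35 = 52,818.59; break-even revenue = 52,818.59 × €114.89 = €6,068,327.89.
Current sales = 112,100 × €114.89 = €12,879,169.00.
Margin of safety = (€12,879,169.00 − €6,068,327.89) ÷ €12,879,169.00 = 52.9%.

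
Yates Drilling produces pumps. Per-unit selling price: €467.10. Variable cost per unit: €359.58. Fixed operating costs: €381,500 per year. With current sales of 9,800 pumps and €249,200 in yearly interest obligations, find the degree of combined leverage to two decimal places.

2.49

Total contribution margin = 9,800 × €107.52 = €1,053,696.00.
Operating income = contribution − fixed costs = €1,053,696.00 − €381,500 = €672,196.00. Interest = €249,200.00.
DOL = €1,053,696.00 ÷ €672,196.00 = 1.5675; DFL = €672,196.00 ÷ €422,996.00 = 1.5891.
DCL = DOL × DFL = 1.5675 × 1.5891 = 2.4909.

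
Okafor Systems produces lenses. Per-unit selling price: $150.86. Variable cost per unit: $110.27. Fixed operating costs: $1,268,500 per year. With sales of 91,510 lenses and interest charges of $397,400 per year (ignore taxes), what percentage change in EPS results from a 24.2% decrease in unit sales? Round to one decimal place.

At 91,510 units, contribution = 91,510 × $40.59 = $3,714,390.90.
EBIT = $3,714,390.90 − $1,268,500 = $2,445,890.90.
After interest of $397,400.00, pre-tax earnings = $2,048,490.90.
Degree of combined leverage = contribution ÷ (EBIT − I) = $3,714,390.90 ÷ $2,048,490.90 = 1.8132.
%ΔEPS = DCL × %ΔSales = 1.8132 × -24.2% = -43.9%.

-43.9%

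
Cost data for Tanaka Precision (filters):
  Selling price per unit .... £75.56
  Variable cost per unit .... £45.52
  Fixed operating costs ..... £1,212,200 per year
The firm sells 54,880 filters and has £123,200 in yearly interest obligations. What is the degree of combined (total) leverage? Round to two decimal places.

5.26

Contribution at this volume is 54,880 × £30.04 = £1,648,595.20.
Subtracting fixed costs: EBIT = £1,648,595.20 − £1,212,200 = £436,395.20. Interest = £123,200.00, so EBIT − I = £313,195.20.
DCL = contribution ÷ (EBIT − I) = £1,648,595.20 ÷ £313,195.20 = 5.2638.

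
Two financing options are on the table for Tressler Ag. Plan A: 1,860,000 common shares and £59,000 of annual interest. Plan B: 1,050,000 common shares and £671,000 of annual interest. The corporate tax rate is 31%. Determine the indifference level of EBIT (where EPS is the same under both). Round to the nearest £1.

At indifference, (EBIT − 59,000)(1 − t)/1,860,000 = (EBIT − 671,000)(1 − t)/1,050,000.
The (1 − t) factor cancels: (EBIT − 59,000) × 1,050,000 = (EBIT − 671,000) × 1,860,000.
EBIT × (1,860,000 − 1,050,000) = 671,000 × 1,860,000 − 59,000 × 1,050,000 = 1,186,110,000,000, so EBIT = 1,186,110,000,000 ÷ 810,000 = 1,464,333.33.

£1,464,333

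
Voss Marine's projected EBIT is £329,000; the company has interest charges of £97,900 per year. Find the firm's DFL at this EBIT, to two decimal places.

1.42

Annual interest charges come to £97,900.00.
DFL = EBIT ÷ (EBIT − I) = £329,000 ÷ (£329,000 − £97,900.00) = £329,000 ÷ £231,100.00 = 1.4236.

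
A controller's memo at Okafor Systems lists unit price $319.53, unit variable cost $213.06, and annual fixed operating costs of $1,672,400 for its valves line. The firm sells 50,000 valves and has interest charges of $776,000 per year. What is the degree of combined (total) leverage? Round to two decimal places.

1.85

At 50,000 units, contribution = 50,000 × $106.47 = $5,323,500.00.
Operating income = contribution − fixed costs = $5,323,500.00 − $1,672,400 = $3,651,100.00. Interest = $776,000.00, so EBIT − I = $2,875,100.00.
Degree of total leverage = total CM / (EBIT − interest) = $5,323,500.00 / $2,875,100.00 = 1.8516.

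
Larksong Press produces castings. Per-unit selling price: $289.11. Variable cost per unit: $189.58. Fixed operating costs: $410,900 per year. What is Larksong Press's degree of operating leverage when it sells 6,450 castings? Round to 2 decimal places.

2.78

Contribution at this volume is 6,450 × $99.53 = $641,968.50.
Operating income = contribution − fixed costs = $641,968.50 − $410,900 = $231,068.50.
DOL = contribution ÷ EBIT = $641,968.50 ÷ $231,068.50 = 2.7783.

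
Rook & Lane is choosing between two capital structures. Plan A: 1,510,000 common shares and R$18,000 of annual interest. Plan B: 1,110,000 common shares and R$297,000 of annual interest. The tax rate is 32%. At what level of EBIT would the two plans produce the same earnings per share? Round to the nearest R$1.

R$1,071,225

Set EPS_A = EPS_B: (EBIT − R$18,000)(1 − 0.32) ÷ 1,510,000 = (EBIT − R$297,000)(1 − 0.32) ÷ 1,110,000.
Cancelling (1 − t) and cross-multiplying: 1,110,000·(EBIT − 18,000) = 1,510,000·(EBIT − 297,000).
Solving, EBIT = (297,000·1,510,000 − 18,000·1,110,000) / (1,510,000 − 1,110,000) = 428,490,000,000 / 400,000 = 1,071,225.00.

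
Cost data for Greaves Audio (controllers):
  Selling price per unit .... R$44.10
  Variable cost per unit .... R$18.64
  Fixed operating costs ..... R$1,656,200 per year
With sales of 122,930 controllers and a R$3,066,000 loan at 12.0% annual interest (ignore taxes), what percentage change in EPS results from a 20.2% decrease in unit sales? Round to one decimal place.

-57.2%

At 122,930 units, contribution = 122,930 × R$25.46 = R$3,129,797.80.
Operating income = contribution − fixed costs = R$3,129,797.80 − R$1,656,200 = R$1,473,597.80.
Interest = R$367,920.00, so EBIT − I = R$1,105,677.80.
DCL = total CM / (EBIT − I) = R$3,129,797.80 / R$1,105,677.80 = 2.8307.
%ΔEPS = DCL × %ΔSales = 2.8307 × -20.2% = -57.2%.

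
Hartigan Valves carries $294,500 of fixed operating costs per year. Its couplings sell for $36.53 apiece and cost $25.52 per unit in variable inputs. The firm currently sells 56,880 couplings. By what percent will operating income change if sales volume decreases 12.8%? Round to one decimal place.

-24.2%

At 56,880 units, contribution = 56,880 × $11.01 = $626,248.80.
EBIT = $626,248.80 − $294,500 = $331,748.80.
Degree of operating leverage = $626,248.80 / $331,748.80 = 1.8877.
%ΔEBIT = DOL × %ΔSales = 1.8877 × -12.8% = -24.2%.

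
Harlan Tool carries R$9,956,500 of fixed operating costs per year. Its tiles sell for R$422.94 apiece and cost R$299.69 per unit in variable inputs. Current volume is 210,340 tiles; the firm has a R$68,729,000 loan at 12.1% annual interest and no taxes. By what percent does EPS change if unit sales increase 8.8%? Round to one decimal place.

Total contribution margin = 210,340 × R$123.25 = R$25,924,405.00.
Operating income = contribution − fixed costs = R$25,924,405.00 − R$9,956,500 = R$15,967,905.00.
Interest = R$8,316,209.00, so EBIT − I = R$7,651,696.00.
Degree of combined leverage = contribution ÷ (EBIT − I) = R$25,924,405.00 ÷ R$7,651,696.00 = 3.3881.
EPS therefore changes by 3.3881 × (+8.8%) = +29.8%.

+29.8%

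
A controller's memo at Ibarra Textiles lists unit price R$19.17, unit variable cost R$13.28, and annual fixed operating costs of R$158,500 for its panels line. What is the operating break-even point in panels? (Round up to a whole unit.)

26,911 panels

Each unit contributes R$19.17 − R$13.28 = R$5.89.
Break-even Q = R$158,500 / R$5.89 = 26,910.02 → 26,911 panels.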